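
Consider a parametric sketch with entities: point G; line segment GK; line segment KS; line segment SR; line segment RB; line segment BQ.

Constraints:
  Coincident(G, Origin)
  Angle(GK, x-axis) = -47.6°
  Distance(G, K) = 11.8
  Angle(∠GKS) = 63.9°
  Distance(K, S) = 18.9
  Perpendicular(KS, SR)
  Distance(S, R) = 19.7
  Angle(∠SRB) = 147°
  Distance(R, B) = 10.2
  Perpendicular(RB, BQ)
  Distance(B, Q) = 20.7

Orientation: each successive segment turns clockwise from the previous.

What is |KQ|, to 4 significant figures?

17.45

∠SRB = 147.0° gives RB at 73.30° from the x-axis; with |RB| = 10.2, B = (-12.78, 14.66). The perpendicularity gives BQ at right angles to RB, so BQ runs at -16.70°; with |BQ| = 20.7, Q = (7.045, 8.711). Then |KQ| = |Q − K| = 17.45.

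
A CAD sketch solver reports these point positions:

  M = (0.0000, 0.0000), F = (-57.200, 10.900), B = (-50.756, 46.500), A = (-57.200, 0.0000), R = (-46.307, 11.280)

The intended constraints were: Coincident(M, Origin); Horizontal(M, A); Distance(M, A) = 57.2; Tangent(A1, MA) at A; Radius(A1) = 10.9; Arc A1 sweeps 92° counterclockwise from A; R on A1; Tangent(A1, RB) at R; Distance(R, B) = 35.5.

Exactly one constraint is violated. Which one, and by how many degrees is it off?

Tangent(A1, RB) at R — off by 5.20°.

M = (0.00, 0.00) ✓; M.y = 0.00, A.y = 0.00 ✓; |MA| = 57.20 ✓; ∠(FA, AM) = 90.00° ✓; |FA| = 10.90 ✓; bearing(F→R) − bearing(F→A) = 92.00° ✓; |FR| = 10.90 ✓; ∠(FR, RB) = 84.80° ✗; |RB| = 35.50 ✓.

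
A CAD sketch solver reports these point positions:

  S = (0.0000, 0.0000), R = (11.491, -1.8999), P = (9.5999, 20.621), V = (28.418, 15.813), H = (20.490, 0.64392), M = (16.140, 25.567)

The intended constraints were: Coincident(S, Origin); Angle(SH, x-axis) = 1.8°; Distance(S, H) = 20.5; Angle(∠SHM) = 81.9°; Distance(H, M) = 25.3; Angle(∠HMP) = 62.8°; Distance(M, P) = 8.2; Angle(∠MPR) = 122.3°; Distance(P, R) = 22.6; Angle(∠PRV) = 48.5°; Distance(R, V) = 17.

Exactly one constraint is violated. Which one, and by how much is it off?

Distance(R, V) = 17 — off by 7.50.

S = (0.00, 0.00) ✓; SH at 1.800° ✓; |SH| = 20.50 ✓; ∠SHM = 81.90° ✓; |HM| = 25.30 ✓; ∠HMP = 62.80° ✓; |MP| = 8.200 ✓; ∠MPR = 122.3° ✓; |PR| = 22.60 ✓; ∠PRV = 48.50° ✓; |RV| = 24.50 ✗.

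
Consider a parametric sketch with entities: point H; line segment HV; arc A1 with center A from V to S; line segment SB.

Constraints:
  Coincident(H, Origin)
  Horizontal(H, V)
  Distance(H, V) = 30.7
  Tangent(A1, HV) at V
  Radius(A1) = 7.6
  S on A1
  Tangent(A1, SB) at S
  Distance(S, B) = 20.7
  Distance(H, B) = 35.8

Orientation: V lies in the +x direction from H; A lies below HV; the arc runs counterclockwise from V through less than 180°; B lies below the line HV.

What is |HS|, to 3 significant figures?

24.2

H is at the origin; H and V share the same y with |HV| = 30.7 and V on the +x side, so V = (30.7, 0.00). A1 meets HV tangentially, so AV is at right angles to HV, so A = V + (0, -7.6) = (30.7, -7.60). Since AS ⟂ SB (tangency), |AB| = √(7.6² + 20.7²) = 22.1 regardless of where S sits on A1. So B lies on both circle(H, 35.8) and circle(A, 22.1); the below-HV intersection is B = (22.3, -28.0). S is the foot of the tangent from B: S = (23.1, -7.31).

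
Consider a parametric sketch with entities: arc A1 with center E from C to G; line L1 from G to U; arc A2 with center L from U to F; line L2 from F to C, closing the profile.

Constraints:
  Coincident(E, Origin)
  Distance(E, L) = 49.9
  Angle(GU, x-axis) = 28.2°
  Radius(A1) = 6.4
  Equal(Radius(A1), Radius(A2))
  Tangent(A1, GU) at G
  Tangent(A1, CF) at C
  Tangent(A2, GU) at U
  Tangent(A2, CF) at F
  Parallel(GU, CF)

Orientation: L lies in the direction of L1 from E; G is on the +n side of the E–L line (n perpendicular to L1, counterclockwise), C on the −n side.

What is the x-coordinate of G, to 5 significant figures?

-3.0243

E is at the origin and L lies 49.9 along u from E, so L = 49.9·u = (43.977, 23.580). Tangency of A1 to both parallel lines with radius 6.4 puts G and C at E ± 6.4·n: G = (-3.0243, 5.6403), C = (3.0243, -5.6403). So G.x = -3.0243.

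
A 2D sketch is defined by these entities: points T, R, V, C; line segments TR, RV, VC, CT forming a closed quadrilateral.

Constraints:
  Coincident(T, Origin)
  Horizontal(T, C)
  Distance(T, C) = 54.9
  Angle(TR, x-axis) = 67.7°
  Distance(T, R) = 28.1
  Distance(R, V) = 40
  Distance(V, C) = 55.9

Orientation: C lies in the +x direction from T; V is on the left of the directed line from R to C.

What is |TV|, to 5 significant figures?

66.681

T is at the origin; TC is horizontal with |TC| = 54.9 and C in +x, so C = (54.9, 0). TR runs at 67.7° with |TR| = 28.1, so R = (10.663, 25.998). V is determined by |RV| = 40.0 and |VC| = 55.9 together: it lies at the intersection of circle(R, 40.0) and circle(C, 55.9). With |RC| = 51.311, the foot of the radical line on RC is 10.797 from R and the perpendicular offset is √(40.0² − 10.797²) = 38.515. Taking the left-of-RC solution: V = (39.486, 53.733).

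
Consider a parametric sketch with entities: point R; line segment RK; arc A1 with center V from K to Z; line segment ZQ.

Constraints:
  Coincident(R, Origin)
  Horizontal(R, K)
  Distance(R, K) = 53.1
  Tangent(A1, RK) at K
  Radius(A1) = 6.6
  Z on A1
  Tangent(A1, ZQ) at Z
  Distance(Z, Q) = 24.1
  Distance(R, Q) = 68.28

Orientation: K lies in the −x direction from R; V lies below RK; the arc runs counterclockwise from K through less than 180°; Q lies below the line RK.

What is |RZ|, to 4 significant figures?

60.01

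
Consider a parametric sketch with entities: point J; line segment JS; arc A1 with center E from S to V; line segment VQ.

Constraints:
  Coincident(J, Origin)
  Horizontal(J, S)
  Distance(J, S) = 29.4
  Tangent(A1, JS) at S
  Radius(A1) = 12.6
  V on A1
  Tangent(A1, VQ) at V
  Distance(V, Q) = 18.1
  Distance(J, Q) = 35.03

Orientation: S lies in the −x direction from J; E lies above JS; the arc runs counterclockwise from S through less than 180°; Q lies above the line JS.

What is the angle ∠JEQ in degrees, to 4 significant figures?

78.45°

J is at the origin; JS is horizontal with |JS| = 29.4 and S on the −x side, so S = (-29.40, 0.000). Since A1 is tangent to JS there, ES ⟂ JS, so E = S + (0, 12.6) = (-29.40, 12.60). Since EV ⟂ VQ (tangency), |EQ| = √(12.6² + 18.1²) = 22.05 regardless of where V sits on A1. So Q lies on both circle(J, 35.03) and circle(E, 22.05); the above-JS intersection is Q = (-16.83, 30.72). V is the foot of the tangent from Q: V = (-16.80, 12.62).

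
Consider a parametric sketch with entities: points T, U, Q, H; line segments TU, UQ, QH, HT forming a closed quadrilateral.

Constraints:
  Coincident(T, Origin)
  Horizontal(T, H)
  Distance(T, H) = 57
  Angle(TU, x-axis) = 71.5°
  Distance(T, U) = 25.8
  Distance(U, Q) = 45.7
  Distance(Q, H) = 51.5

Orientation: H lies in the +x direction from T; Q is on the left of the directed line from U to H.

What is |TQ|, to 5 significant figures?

68.081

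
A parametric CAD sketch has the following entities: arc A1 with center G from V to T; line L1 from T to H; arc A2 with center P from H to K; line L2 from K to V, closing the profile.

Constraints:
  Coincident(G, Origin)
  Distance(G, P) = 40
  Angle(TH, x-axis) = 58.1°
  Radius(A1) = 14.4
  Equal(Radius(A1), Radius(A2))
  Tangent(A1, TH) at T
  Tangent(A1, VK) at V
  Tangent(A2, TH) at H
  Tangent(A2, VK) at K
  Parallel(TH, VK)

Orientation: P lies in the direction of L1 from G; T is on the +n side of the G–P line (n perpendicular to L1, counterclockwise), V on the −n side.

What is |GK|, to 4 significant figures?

42.51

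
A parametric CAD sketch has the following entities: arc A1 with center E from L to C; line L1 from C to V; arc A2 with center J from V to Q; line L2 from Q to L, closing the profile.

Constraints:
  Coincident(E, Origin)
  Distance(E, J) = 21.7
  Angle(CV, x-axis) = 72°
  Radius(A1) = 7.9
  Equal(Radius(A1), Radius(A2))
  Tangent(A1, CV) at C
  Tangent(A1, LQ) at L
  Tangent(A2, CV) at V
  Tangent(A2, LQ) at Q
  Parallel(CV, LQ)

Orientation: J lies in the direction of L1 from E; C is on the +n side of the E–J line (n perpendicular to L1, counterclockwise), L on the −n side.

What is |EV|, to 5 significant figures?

23.093

The slot axis is L1's direction at 72.0°, so u = (cos 72.0°, sin 72.0°) = (0.30902, 0.95106) and n = (−sin 72.0°, cos 72.0°) = (-0.95106, 0.30902). E is at the origin and J lies 21.7 along u from E, so J = 21.7·u = (6.7057, 20.638). Tangency of A1 to both parallel lines with radius 7.9 puts C and L at E ± 7.9·n: C = (-7.5133, 2.4412), L = (7.5133, -2.4412). Equal radii place V and Q the same way about J: V = J + 7.9·n = (-0.80768, 23.079), Q = J − 7.9·n = (14.219, 18.197). Then |EV| = |V − E| = 23.093.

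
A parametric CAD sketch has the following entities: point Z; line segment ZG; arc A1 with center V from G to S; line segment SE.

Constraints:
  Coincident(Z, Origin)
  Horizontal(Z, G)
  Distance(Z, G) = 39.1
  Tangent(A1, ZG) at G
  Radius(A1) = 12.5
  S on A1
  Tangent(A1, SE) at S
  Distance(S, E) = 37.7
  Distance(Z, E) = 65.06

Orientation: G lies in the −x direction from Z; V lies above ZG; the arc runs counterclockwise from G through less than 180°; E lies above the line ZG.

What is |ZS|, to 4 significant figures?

31.74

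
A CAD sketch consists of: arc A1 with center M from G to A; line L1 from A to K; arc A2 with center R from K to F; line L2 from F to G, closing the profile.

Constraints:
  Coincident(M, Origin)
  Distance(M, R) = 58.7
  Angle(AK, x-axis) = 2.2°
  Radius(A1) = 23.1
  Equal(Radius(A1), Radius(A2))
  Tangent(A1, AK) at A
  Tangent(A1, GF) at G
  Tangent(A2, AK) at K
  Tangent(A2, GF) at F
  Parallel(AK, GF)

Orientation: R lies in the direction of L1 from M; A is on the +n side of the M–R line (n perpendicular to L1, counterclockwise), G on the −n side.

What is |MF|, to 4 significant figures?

63.08

Tangency of A1 to both parallel lines with radius 23.1 puts A and G at M ± 23.1·n: A = (-0.8868, 23.08), G = (0.8868, -23.08). Equal radii place K and F the same way about R: K = R + 23.1·n = (57.77, 25.34), F = R − 23.1·n = (59.54, -20.83). Then |MF| = |F − M| = 63.08.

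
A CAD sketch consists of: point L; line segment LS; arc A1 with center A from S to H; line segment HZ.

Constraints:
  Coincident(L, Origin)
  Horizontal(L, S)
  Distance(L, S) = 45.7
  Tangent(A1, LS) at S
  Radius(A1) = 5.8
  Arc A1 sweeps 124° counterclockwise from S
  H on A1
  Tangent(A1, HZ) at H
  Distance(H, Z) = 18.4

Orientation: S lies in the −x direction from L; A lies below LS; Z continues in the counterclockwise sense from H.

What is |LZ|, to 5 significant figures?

46.989

L is at the origin; LS is horizontal with |LS| = 45.7 and S on the −x side, so S = (-45.700, 0.0000). Since A1 is tangent to LS there, AS ⟂ LS, so A = S + (0, -5.8) = (-45.700, -5.8000). On A1, S sits at bearing 90° from A; a 124° counterclockwise sweep puts H at bearing 214°, so H = A + 5.8·(cos 214°, sin 214°) = (-50.508, -9.0433). A1 meets HZ tangentially, so AH is at right angles to HZ, so HZ runs along (−sin 214°, cos 214°); with |HZ| = 18.4, Z = (-40.219, -24.298). Then |LZ| = |Z − L| = 46.989.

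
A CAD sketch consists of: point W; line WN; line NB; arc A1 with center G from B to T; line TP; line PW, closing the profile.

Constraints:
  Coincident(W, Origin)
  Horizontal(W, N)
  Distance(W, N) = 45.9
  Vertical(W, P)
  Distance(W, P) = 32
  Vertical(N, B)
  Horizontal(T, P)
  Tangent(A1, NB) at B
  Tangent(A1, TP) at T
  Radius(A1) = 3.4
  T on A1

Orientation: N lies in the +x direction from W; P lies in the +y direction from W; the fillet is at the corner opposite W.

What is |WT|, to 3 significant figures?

53.2

W is at the origin; W and N share the same y with |WN| = 45.9 and N on the +x side, so N = (45.9, 0.00). W and P share the same x with |WP| = 32.0 and P on the +y side, so P = (0.00, 32.0). The virtual corner opposite W is at (45.9, 32.0). Tangency of A1 to NB means the radius GB is perpendicular to NB and since A1 is tangent to TP there, GT ⟂ TP, with radius 3.4, so the center G sits 3.4 in from both sides at G = (42.5, 28.6). That places the tangent points at B = (45.9, 28.6) on NB and T = (42.5, 32.0) on TP. Then |WT| = |T − W| = 53.2.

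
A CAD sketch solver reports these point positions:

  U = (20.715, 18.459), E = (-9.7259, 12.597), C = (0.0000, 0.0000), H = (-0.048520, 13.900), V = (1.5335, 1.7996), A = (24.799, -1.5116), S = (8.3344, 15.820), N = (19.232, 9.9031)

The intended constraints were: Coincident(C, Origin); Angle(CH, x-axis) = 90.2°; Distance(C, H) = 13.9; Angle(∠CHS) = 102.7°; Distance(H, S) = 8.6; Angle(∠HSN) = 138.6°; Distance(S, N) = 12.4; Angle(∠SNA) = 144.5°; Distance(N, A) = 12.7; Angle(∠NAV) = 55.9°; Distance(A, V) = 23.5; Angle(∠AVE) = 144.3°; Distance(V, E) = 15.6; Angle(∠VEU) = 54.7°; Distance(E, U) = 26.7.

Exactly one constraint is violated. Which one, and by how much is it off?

Distance(E, U) = 26.7 — off by 4.30.

C = (0.00, 0.00) ✓; CH at 90.20° ✓; |CH| = 13.90 ✓; ∠CHS = 102.7° ✓; |HS| = 8.600 ✓; ∠HSN = 138.6° ✓; |SN| = 12.40 ✓; ∠SNA = 144.5° ✓; |NA| = 12.70 ✓; ∠NAV = 55.90° ✓; |AV| = 23.50 ✓; ∠AVE = 144.3° ✓; |VE| = 15.60 ✓; ∠VEU = 54.70° ✓; |EU| = 31.00 ✗.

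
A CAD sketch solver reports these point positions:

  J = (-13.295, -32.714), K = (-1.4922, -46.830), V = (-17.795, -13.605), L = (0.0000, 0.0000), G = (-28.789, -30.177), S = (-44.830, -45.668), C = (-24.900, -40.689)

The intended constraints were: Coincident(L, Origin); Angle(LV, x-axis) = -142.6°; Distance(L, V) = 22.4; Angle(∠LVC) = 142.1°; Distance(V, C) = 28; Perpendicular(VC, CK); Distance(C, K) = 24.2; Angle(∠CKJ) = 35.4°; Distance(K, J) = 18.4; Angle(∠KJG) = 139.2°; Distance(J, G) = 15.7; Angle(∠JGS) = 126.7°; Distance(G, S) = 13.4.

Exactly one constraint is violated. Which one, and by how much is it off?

Distance(G, S) = 13.4 — off by 8.90.

L = (0.00, 0.00) ✓; LV at -142.6° ✓; |LV| = 22.40 ✓; ∠LVC = 142.1° ✓; |VC| = 28.00 ✓; ∠(VC, CK) = 90.00° ✓; |CK| = 24.20 ✓; ∠CKJ = 35.40° ✓; |KJ| = 18.40 ✓; ∠KJG = 139.2° ✓; |JG| = 15.70 ✓; ∠JGS = 126.7° ✓; |GS| = 22.30 ✗.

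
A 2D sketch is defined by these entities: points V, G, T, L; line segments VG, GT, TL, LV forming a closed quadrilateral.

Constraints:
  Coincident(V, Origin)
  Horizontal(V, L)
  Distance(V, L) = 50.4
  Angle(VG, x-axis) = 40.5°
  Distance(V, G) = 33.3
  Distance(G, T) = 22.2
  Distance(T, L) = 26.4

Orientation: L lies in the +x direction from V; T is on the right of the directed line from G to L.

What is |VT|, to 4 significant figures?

24.01

Checks: |GT| = 22.20 ✓; |TL| = 26.40 ✓.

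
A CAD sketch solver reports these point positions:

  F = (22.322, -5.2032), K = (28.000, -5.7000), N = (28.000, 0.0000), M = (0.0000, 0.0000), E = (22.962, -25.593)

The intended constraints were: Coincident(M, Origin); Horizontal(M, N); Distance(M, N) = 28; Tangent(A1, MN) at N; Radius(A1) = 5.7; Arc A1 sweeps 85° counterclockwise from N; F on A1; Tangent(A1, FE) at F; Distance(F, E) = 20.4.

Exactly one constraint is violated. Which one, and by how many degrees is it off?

Tangent(A1, FE) at F — off by 6.80°.

M = (0.00, 0.00) ✓; M.y = 0.00, N.y = 0.00 ✓; |MN| = 28.00 ✓; ∠(KN, NM) = 90.00° ✓; |KN| = 5.700 ✓; bearing(K→F) − bearing(K→N) = 85.00° ✓; |KF| = 5.700 ✓; ∠(KF, FE) = 83.20° ✗; |FE| = 20.40 ✓.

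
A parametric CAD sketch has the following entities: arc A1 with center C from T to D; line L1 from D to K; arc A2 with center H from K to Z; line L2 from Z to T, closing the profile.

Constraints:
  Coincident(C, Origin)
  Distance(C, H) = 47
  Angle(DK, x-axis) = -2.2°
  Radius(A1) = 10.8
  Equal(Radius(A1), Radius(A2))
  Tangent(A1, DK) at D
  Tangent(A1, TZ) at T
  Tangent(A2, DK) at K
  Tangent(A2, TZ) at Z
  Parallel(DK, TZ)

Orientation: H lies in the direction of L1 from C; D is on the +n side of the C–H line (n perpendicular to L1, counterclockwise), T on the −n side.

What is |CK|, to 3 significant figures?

48.2

Tangency of A1 to both parallel lines with radius 10.8 puts D and T at C ± 10.8·n: D = (0.415, 10.8), T = (-0.415, -10.8). Equal radii place K and Z the same way about H: K = H + 10.8·n = (47.4, 8.99), Z = H − 10.8·n = (46.6, -12.6). Then |CK| = |K − C| = 48.2.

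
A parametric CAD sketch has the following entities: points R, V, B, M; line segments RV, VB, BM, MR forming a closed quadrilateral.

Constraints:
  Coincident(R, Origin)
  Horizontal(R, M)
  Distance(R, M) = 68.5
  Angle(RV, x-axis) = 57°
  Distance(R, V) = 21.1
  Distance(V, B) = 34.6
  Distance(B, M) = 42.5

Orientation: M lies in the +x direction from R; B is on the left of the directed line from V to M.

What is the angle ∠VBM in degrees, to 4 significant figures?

101.0°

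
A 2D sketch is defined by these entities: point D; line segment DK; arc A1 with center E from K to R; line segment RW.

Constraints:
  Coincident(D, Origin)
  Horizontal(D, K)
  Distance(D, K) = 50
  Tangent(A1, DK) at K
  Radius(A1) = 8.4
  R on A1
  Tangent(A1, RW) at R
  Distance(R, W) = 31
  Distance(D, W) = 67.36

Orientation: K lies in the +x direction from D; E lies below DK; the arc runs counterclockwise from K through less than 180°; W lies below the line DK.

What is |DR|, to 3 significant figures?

43.8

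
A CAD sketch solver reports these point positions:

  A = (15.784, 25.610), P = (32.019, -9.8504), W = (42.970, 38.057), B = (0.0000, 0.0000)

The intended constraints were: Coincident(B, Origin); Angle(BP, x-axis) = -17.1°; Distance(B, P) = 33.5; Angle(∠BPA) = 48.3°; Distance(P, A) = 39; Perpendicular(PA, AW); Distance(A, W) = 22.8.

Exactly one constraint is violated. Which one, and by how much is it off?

Distance(A, W) = 22.8 — off by 7.10.

B = (0.00, 0.00) ✓; BP at -17.10° ✓; |BP| = 33.50 ✓; ∠BPA = 48.30° ✓; |PA| = 39.00 ✓; ∠(PA, AW) = 90.00° ✓; |AW| = 29.90 ✗.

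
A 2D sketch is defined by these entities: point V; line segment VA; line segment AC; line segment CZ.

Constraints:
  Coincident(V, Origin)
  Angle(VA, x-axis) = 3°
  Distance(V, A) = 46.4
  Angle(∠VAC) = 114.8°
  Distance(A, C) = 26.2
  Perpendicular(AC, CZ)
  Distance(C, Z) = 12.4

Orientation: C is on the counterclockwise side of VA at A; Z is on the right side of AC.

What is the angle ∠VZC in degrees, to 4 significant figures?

39.95°

V is at the origin; VA runs at 3.0° with length 46.4, so A = 46.4·(cos 3.0°, sin 3.0°) = (46.34, 2.428). ∠VAC = 114.8°, so AC runs at 3.0° + (180° − 114.8°) = 68.20° from the x-axis; with |AC| = 26.2, C = A + 26.2·(cos 68.20°, sin 68.20°) = (56.07, 26.75). The perpendicularity gives CZ at right angles to AC; with |CZ| = 12.4 on the right of AC, Z = C + 12.4·(0.9285, -0.3714) = (67.58, 22.15). Then cos ∠VZC = ZV·ZC / (|ZV||ZC|), giving 39.95°.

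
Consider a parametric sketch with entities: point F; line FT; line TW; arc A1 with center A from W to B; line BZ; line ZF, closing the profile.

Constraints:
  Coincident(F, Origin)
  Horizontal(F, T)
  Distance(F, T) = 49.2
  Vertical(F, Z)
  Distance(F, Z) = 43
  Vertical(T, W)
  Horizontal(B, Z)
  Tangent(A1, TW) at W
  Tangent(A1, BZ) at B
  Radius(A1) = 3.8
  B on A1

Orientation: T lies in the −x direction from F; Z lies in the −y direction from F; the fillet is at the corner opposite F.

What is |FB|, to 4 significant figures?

62.53

The virtual corner opposite F is at (-49.20, -43.00). The tangent condition forces AW to be normal to TW and A1 meets BZ tangentially, so AB is at right angles to BZ, with radius 3.8, so the center A sits 3.8 in from both sides at A = (-45.40, -39.20). That places the tangent points at W = (-49.20, -39.20) on TW and B = (-45.40, -43.00) on BZ. Then |FB| = |B − F| = 62.53.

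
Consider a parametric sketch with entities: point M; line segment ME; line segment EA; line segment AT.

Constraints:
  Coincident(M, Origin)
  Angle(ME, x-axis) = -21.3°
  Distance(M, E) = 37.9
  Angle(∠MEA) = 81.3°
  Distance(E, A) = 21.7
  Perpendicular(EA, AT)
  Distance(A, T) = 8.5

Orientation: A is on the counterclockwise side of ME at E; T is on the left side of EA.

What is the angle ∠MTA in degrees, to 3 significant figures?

151°

M is at the origin; ME runs at -21.3° with length 37.9, so E = 37.9·(cos -21.3°, sin -21.3°) = (35.3, -13.8). ∠MEA = 81.3°, so EA runs at -21.3° + (180° − 81.3°) = 77.4° from the x-axis; with |EA| = 21.7, A = E + 21.7·(cos 77.4°, sin 77.4°) = (40.0, 7.41). EA ⟂ AT; with |AT| = 8.5 on the left of EA, T = A + 8.5·(-0.976, 0.218) = (31.7, 9.26). Then cos ∠MTA = TM·TA / (|TM||TA|), giving 151°.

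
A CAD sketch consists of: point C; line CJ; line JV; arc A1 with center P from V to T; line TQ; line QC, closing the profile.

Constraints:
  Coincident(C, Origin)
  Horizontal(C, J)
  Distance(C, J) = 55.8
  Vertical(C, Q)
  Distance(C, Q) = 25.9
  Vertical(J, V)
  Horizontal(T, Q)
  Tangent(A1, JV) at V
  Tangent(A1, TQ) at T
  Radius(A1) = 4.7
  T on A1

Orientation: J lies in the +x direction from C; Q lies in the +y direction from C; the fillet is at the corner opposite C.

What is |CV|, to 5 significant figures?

59.692

C is at the origin; CJ is horizontal with |CJ| = 55.8 and J on the +x side, so J = (55.800, 0.0000). CQ is vertical with |CQ| = 25.9 and Q on the +y side, so Q = (0.0000, 25.900). The virtual corner opposite C is at (55.800, 25.900). Since A1 is tangent to JV there, PV ⟂ JV and A1 meets TQ tangentially, so PT is at right angles to TQ, with radius 4.7, so the center P sits 4.7 in from both sides at P = (51.100, 21.200). That places the tangent points at V = (55.800, 21.200) on JV and T = (51.100, 25.900) on TQ. Then |CV| = |V − C| = 59.692.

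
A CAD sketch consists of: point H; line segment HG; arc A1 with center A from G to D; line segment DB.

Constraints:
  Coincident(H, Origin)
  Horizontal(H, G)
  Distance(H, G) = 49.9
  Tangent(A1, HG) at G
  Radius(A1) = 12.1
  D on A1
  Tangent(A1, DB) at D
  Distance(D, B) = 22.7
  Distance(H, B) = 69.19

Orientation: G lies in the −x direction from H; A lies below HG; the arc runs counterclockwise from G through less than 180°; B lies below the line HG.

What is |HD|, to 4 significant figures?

63.39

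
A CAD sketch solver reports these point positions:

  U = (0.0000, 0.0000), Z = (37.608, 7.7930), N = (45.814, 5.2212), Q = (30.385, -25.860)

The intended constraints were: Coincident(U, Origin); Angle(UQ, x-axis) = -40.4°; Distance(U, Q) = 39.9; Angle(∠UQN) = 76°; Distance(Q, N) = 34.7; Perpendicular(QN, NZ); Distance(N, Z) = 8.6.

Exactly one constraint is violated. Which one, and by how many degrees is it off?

Perpendicular(QN, NZ) — off by 9.00°.

U = (0.00, 0.00) ✓; UQ at -40.40° ✓; |UQ| = 39.90 ✓; ∠UQN = 76.00° ✓; |QN| = 34.70 ✓; ∠(QN, NZ) = 99.00° ✗; |NZ| = 8.600 ✓.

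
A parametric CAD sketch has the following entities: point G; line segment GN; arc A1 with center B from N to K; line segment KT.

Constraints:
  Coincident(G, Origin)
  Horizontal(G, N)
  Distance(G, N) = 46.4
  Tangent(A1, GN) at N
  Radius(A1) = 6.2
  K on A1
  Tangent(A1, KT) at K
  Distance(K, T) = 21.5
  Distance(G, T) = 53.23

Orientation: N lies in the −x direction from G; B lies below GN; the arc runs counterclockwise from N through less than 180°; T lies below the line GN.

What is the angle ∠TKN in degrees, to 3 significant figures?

125°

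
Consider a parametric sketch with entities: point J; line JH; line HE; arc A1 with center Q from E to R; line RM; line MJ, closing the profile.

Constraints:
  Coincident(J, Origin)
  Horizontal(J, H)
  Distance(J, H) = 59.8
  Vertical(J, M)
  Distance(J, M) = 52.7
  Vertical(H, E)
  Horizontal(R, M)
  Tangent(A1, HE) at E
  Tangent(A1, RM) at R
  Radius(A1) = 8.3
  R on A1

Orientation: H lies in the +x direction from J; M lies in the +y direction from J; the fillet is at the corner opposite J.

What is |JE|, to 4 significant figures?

74.48

J is at the origin; J and H share the same y with |JH| = 59.8 and H on the +x side, so H = (59.80, 0.000). J and M share the same x with |JM| = 52.7 and M on the +y side, so M = (0.000, 52.70). The virtual corner opposite J is at (59.80, 52.70). A1 meets HE tangentially, so QE is at right angles to HE and A1 meets RM tangentially, so QR is at right angles to RM, with radius 8.3, so the center Q sits 8.3 in from both sides at Q = (51.50, 44.40). That places the tangent points at E = (59.80, 44.40) on HE and R = (51.50, 52.70) on RM. Then |JE| = |E − J| = 74.48.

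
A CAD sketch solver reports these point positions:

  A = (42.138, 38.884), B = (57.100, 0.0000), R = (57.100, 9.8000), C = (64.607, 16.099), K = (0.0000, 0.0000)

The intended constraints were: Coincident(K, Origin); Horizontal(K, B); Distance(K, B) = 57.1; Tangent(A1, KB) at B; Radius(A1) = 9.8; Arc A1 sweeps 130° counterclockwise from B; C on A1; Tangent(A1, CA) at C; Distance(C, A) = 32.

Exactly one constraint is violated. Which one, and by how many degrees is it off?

Tangent(A1, CA) at C — off by 4.60°.

K = (0.00, 0.00) ✓; K.y = 0.00, B.y = 0.00 ✓; |KB| = 57.10 ✓; ∠(RB, BK) = 90.00° ✓; |RB| = 9.800 ✓; bearing(R→C) − bearing(R→B) = 130.0° ✓; |RC| = 9.800 ✓; ∠(RC, CA) = 85.40° ✗; |CA| = 32.00 ✓.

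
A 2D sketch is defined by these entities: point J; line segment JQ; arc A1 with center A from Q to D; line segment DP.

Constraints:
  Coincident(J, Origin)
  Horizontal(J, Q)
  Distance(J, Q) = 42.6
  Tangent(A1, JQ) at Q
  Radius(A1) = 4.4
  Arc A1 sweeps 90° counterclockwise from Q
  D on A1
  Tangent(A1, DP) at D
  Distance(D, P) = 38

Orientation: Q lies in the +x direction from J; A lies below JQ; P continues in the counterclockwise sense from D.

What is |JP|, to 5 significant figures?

57.070

J is at the origin; JQ is horizontal with |JQ| = 42.6 and Q on the +x side, so Q = (42.600, 0.0000). The tangent condition forces AQ to be normal to JQ, so A = Q + (0, -4.4) = (42.600, -4.4000). On A1, Q sits at bearing 90° from A; a 90° counterclockwise sweep puts D at bearing 180°, so D = A + 4.4·(cos 180°, sin 180°) = (38.200, -4.4000). The tangent condition forces AD to be normal to DP, so DP runs along (−sin 180°, cos 180°); with |DP| = 38.0, P = (38.200, -42.400). Then |JP| = |P − J| = 57.070.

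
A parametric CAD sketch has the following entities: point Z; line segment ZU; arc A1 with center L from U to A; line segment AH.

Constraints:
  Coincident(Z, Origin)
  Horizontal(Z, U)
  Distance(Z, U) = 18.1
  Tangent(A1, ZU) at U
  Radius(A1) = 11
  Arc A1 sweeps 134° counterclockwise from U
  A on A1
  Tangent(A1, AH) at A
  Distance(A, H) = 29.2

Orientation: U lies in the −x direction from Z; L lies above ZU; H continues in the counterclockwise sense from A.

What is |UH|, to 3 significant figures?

41.5

Z is at the origin; Z and U share the same y with |ZU| = 18.1 and U on the −x side, so U = (-18.1, 0.00). Since A1 is tangent to ZU there, LU ⟂ ZU, so L = U + (0, 11) = (-18.1, 11.0). On A1, U sits at bearing -90° from L; a 134° counterclockwise sweep puts A at bearing 44°, so A = L + 11.0·(cos 44°, sin 44°) = (-10.2, 18.6). A1 meets AH tangentially, so LA is at right angles to AH, so AH runs along (−sin 44°, cos 44°); with |AH| = 29.2, H = (-30.5, 39.6). Then |UH| = |H − U| = 41.5.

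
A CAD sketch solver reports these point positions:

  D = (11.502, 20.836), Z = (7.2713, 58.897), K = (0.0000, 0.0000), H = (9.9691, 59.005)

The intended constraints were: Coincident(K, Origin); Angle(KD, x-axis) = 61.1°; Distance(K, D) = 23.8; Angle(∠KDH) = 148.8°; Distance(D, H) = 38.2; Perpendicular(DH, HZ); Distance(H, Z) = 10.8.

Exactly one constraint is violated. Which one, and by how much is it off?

Distance(H, Z) = 10.8 — off by 8.10.

K = (0.00, 0.00) ✓; KD at 61.10° ✓; |KD| = 23.80 ✓; ∠KDH = 148.8° ✓; |DH| = 38.20 ✓; ∠(DH, HZ) = 89.99° ✓; |HZ| = 2.700 ✗.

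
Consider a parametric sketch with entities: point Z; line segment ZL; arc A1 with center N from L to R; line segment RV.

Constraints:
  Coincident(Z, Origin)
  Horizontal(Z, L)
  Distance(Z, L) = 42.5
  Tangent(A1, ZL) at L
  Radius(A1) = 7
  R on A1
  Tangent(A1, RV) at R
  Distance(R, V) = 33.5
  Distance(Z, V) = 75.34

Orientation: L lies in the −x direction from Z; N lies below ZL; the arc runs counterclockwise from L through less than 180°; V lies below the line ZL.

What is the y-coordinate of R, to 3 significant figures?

-2.24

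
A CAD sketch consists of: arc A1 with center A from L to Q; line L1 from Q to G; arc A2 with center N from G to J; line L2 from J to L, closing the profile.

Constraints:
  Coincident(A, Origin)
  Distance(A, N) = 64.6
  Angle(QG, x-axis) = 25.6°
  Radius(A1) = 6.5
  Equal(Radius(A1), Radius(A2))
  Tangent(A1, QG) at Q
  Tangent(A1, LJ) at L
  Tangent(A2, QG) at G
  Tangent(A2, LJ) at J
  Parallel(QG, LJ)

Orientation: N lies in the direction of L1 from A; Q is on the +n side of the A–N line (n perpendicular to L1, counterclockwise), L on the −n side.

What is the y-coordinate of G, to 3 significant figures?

33.8

The slot axis is L1's direction at 25.6°, so u = (cos 25.6°, sin 25.6°) = (0.902, 0.432) and n = (−sin 25.6°, cos 25.6°) = (-0.432, 0.902). A is at the origin and N lies 64.6 along u from A, so N = 64.6·u = (58.3, 27.9). Tangency of A1 to both parallel lines with radius 6.5 puts Q and L at A ± 6.5·n: Q = (-2.81, 5.86), L = (2.81, -5.86). Equal radii place G and J the same way about N: G = N + 6.5·n = (55.4, 33.8), J = N − 6.5·n = (61.1, 22.1). So G.y = 33.8.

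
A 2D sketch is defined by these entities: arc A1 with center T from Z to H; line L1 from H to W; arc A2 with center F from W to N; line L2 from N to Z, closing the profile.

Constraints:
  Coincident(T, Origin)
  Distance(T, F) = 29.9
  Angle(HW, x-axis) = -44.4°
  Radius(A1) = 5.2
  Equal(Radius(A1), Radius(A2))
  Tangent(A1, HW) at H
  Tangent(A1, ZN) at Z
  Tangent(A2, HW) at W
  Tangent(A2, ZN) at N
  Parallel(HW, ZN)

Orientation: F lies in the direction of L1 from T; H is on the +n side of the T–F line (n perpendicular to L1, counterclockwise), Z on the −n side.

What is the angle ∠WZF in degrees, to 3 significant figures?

9.31°

Tangency of A1 to both parallel lines with radius 5.2 puts H and Z at T ± 5.2·n: H = (3.64, 3.72), Z = (-3.64, -3.72). Equal radii place W and N the same way about F: W = F + 5.2·n = (25.0, -17.2), N = F − 5.2·n = (17.7, -24.6). Then cos ∠WZF = ZW·ZF / (|ZW||ZF|), giving 9.31°.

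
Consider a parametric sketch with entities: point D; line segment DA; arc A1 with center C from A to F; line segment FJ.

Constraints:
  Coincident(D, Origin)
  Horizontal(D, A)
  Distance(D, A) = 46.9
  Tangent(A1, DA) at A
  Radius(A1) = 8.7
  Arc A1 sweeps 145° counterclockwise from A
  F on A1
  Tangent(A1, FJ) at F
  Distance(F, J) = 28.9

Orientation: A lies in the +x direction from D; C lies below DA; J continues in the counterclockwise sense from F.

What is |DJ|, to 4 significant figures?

73.15

D is at the origin; DA is horizontal with |DA| = 46.9 and A on the +x side, so A = (46.90, 0.000). The tangent condition forces CA to be normal to DA, so C = A + (0, -8.7) = (46.90, -8.700). On A1, A sits at bearing 90° from C; a 145° counterclockwise sweep puts F at bearing 235°, so F = C + 8.7·(cos 235°, sin 235°) = (41.91, -15.83). Since A1 is tangent to FJ there, CF ⟂ FJ, so FJ runs along (−sin 235°, cos 235°); with |FJ| = 28.9, J = (65.58, -32.40). Then |DJ| = |J − D| = 73.15.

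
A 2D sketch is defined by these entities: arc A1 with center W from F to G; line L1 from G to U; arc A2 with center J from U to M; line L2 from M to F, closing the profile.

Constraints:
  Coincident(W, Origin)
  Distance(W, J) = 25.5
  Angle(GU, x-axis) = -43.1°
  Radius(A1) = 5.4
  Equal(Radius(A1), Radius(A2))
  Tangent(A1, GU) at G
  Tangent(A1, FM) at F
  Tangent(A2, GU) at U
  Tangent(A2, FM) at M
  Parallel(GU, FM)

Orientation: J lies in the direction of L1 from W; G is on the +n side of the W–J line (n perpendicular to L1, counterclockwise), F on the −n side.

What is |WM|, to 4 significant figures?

26.07

The slot axis is L1's direction at -43.1°, so u = (cos -43.1°, sin -43.1°) = (0.7302, -0.6833) and n = (−sin -43.1°, cos -43.1°) = (0.6833, 0.7302). W is at the origin and J lies 25.5 along u from W, so J = 25.5·u = (18.62, -17.42). Tangency of A1 to both parallel lines with radius 5.4 puts G and F at W ± 5.4·n: G = (3.690, 3.943), F = (-3.690, -3.943). Equal radii place U and M the same way about J: U = J + 5.4·n = (22.31, -13.48), M = J − 5.4·n = (14.93, -21.37). Then |WM| = |M − W| = 26.07.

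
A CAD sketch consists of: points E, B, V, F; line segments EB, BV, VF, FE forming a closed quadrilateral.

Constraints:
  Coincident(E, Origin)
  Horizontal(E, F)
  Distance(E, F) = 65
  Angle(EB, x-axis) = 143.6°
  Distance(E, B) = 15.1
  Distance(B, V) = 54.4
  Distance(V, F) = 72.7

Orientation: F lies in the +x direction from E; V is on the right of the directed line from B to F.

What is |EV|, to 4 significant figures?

42.76

Checks: |BV| = 54.40 ✓; |VF| = 72.70 ✓.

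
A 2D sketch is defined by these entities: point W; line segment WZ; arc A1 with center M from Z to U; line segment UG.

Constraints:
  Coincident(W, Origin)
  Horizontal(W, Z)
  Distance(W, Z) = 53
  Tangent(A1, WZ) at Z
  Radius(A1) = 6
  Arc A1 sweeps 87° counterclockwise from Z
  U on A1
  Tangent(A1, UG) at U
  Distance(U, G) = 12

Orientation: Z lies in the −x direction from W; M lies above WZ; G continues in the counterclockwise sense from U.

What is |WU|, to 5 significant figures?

47.351

W is at the origin; W and Z share the same y with |WZ| = 53.0 and Z on the −x side, so Z = (-53.000, 0.0000). A1 meets WZ tangentially, so MZ is at right angles to WZ, so M = Z + (0, 6) = (-53.000, 6.0000). On A1, Z sits at bearing -90° from M; an 87° counterclockwise sweep puts U at bearing -3°, so U = M + 6.0·(cos -3°, sin -3°) = (-47.008, 5.6860). Then |WU| = |U − W| = 47.351.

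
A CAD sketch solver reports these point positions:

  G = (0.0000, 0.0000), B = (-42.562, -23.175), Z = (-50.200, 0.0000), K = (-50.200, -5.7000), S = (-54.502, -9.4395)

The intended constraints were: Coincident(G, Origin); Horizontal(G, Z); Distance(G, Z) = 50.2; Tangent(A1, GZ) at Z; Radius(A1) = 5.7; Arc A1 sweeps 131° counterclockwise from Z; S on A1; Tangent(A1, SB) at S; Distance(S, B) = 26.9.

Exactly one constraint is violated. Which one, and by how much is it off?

Distance(S, B) = 26.9 — off by 8.70.

G = (0.00, 0.00) ✓; G.y = 0.00, Z.y = 0.00 ✓; |GZ| = 50.20 ✓; ∠(KZ, ZG) = 90.00° ✓; |KZ| = 5.700 ✓; bearing(K→S) − bearing(K→Z) = 131.0° ✓; |KS| = 5.700 ✓; ∠(KS, SB) = 90.00° ✓; |SB| = 18.20 ✗.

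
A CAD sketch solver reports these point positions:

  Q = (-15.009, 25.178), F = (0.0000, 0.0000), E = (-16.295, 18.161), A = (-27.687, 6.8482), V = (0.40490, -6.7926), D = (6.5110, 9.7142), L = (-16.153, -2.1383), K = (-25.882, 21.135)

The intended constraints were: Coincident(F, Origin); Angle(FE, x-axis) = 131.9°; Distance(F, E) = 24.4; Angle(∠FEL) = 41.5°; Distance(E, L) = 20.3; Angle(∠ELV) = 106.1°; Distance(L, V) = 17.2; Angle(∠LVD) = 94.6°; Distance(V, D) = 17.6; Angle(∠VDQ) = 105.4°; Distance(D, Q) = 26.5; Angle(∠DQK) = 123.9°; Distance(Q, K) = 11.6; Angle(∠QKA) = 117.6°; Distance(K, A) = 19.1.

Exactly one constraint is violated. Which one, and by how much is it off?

Distance(K, A) = 19.1 — off by 4.70.

F = (0.00, 0.00) ✓; FE at 131.9° ✓; |FE| = 24.40 ✓; ∠FEL = 41.50° ✓; |EL| = 20.30 ✓; ∠ELV = 106.1° ✓; |LV| = 17.20 ✓; ∠LVD = 94.60° ✓; |VD| = 17.60 ✓; ∠VDQ = 105.4° ✓; |DQ| = 26.50 ✓; ∠DQK = 123.9° ✓; |QK| = 11.60 ✓; ∠QKA = 117.6° ✓; |KA| = 14.40 ✗.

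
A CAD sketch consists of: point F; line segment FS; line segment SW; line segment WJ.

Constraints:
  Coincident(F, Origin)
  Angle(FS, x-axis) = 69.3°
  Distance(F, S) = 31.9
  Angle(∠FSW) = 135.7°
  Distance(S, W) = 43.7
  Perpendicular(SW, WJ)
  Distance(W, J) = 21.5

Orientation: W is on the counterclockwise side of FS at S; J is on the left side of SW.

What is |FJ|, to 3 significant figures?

66.5

F is at the origin; FS runs at 69.3° with length 31.9, so S = 31.9·(cos 69.3°, sin 69.3°) = (11.3, 29.8). ∠FSW = 135.7°, so SW runs at 69.3° + (180° − 135.7°) = 114° from the x-axis; with |SW| = 43.7, W = S + 43.7·(cos 114°, sin 114°) = (-6.22, 69.9). The perpendicularity gives WJ at right angles to SW; with |WJ| = 21.5 on the left of SW, J = W + 21.5·(-0.916, -0.400) = (-25.9, 61.3). Then |FJ| = |J − F| = 66.5.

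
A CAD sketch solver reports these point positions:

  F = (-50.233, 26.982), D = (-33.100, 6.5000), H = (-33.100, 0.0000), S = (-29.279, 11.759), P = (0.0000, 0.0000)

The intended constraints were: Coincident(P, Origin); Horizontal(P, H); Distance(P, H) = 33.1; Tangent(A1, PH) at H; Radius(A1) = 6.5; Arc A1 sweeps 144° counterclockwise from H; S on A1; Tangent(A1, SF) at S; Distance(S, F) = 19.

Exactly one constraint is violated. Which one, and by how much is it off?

Distance(S, F) = 19 — off by 6.90.

P = (0.00, 0.00) ✓; P.y = 0.00, H.y = 0.00 ✓; |PH| = 33.10 ✓; ∠(DH, HP) = 90.00° ✓; |DH| = 6.500 ✓; bearing(D→S) − bearing(D→H) = 144.0° ✓; |DS| = 6.501 ✓; ∠(DS, SF) = 90.00° ✓; |SF| = 25.90 ✗.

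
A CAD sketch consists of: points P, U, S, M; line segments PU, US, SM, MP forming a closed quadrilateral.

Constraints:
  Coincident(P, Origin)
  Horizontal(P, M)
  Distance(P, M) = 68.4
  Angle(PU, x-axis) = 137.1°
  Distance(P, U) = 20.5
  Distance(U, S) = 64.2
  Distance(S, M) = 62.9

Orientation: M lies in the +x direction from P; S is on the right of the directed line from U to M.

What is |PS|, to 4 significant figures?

44.61

P is at the origin; PM is horizontal with |PM| = 68.4 and M in +x, so M = (68.4, 0). PU runs at 137.1° with |PU| = 20.5, so U = (-15.02, 13.95). S is determined by |US| = 64.2 and |SM| = 62.9 together: it lies at the intersection of circle(U, 64.2) and circle(M, 62.9). With |UM| = 84.58, the foot of the radical line on UM is 43.26 from U and the perpendicular offset is √(64.2² − 43.26²) = 47.43. Taking the right-of-UM solution: S = (19.83, -39.97).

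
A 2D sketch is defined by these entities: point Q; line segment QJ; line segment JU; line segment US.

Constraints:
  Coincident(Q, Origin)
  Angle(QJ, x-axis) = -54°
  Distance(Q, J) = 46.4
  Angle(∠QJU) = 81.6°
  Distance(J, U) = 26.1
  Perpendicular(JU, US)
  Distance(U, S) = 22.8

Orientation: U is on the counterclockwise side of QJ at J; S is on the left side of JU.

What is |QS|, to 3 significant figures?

30.1

∠QJU = 81.6°, so JU runs at -54.0° + (180° − 81.6°) = 44.4° from the x-axis; with |JU| = 26.1, U = J + 26.1·(cos 44.4°, sin 44.4°) = (45.9, -19.3). JU is perpendicular to US; with |US| = 22.8 on the left of JU, S = U + 22.8·(-0.700, 0.714) = (30.0, -2.99). Then |QS| = |S − Q| = 30.1.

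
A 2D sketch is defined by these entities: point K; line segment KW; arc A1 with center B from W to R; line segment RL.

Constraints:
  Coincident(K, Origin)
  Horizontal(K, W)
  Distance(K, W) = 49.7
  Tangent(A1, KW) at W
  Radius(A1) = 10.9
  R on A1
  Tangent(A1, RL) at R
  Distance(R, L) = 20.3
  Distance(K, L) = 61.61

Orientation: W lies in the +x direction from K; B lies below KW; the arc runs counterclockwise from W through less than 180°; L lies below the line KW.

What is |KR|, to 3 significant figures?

43.9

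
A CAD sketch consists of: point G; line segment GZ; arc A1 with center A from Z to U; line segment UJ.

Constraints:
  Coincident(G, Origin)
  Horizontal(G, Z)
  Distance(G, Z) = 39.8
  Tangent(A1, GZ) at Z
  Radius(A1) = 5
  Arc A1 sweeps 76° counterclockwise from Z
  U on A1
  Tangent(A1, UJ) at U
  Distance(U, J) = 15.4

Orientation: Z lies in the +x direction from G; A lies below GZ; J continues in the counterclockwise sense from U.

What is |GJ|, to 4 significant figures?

36.41

On A1, Z sits at bearing 90° from A; a 76° counterclockwise sweep puts U at bearing 166°, so U = A + 5.0·(cos 166°, sin 166°) = (34.95, -3.790). A1 meets UJ tangentially, so AU is at right angles to UJ, so UJ runs along (−sin 166°, cos 166°); with |UJ| = 15.4, J = (31.22, -18.73). Then |GJ| = |J − G| = 36.41.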